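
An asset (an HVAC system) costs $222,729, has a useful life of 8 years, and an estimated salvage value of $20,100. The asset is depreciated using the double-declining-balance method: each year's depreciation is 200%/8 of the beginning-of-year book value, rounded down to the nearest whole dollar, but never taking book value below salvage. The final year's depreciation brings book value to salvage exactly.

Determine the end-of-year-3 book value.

$93,965

Depreciable base = $222,729 − $20,100 = $202,629.
Year 1: ⌊$222,729 × 200%/8⌋ = $55,682. Book value $167,047.
Year 2: ⌊$167,047 × 200%/8⌋ = $41,761. Book value $125,286.
Year 3: ⌊$125,286 × 200%/8⌋ = $31,321. Book value $93,965.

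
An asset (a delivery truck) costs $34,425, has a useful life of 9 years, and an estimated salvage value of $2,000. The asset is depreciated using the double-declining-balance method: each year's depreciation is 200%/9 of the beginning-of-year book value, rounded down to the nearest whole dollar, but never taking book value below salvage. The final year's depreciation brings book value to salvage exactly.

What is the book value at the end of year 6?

$7,623

Depreciable base = $34,425 − $2,000 = $32,425.
Year 1: ⌊$34,425 × 200%/9⌋ = $7,650. Book value $26,775.
Year 2: ⌊$26,775 × 200%/9⌋ = $5,950. Book value $20,825.
Year 3: ⌊$20,825 × 200%/9⌋ = $4,627. Book value $16,198.
Year 4: ⌊$16,198 × 200%/9⌋ = $3,599. Book value $12,599.
Year 5: ⌊$12,599 × 200%/9⌋ = $2,799. Book value $9,800.
Year 6: ⌊$9,800 × 200%/9⌋ = $2,177. Book value $7,623.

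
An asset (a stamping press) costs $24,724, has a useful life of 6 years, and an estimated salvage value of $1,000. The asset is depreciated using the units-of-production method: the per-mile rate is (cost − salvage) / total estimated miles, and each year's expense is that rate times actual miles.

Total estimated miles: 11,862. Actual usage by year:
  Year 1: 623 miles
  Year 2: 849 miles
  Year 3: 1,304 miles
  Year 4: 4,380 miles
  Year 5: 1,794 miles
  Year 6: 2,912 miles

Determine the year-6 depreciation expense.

$5,824

Depreciable base = $24,724 − $1,000 = $23,724.
Rate = $23,724 / 11,862 miles = $2 per mile.
Year 1: 623 × $2 = $1,246. Book value $23,478.
Year 2: 849 × $2 = $1,698. Book value $21,780.
Year 3: 1,304 × $2 = $2,608. Book value $19,172.
Year 4: 4,380 × $2 = $8,760. Book value $10,412.
Year 5: 1,794 × $2 = $3,588. Book value $6,824.
Year 6: 2,912 × $2 = $5,824. Book value $1,000.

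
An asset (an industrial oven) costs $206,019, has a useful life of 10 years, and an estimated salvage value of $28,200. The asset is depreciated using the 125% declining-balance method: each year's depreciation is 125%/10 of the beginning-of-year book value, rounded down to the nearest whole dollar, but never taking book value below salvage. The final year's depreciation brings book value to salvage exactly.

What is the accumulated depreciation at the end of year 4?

$85,253

Depreciable base = $206,019 − $28,200 = $177,819.
Year 1: ⌊$206,019 × 125%/10⌋ = $25,752. Book value $180,267.
Year 2: ⌊$180,267 × 125%/10⌋ = $22,533. Book value $157,734.
Year 3: ⌊$157,734 × 125%/10⌋ = $19,716. Book value $138,018.
Year 4: ⌊$138,018 × 125%/10⌋ = $17,252. Book value $120,766.
Accumulated through year 4 = $206,019 − $120,766 = $85,253.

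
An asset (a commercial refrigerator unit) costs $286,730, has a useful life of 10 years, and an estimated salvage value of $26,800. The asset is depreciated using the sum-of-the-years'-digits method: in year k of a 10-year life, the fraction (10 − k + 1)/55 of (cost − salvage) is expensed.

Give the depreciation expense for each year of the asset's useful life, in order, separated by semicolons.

Depreciable base = $286,730 − $26,800 = $259,930.
Sum of the years' digits = 10+9+8+7+6+5+4+3+2+1 = 55.
Year 1: $259,930 × 10/55 = $47,260. Book value $239,470.
Year 2: $259,930 × 9/55 = $42,534. Book value $196,936.
Year 3: $259,930 × 8/55 = $37,808. Book value $159,128.
Year 4: $259,930 × 7/55 = $33,082. Book value $126,046.
Year 5: $259,930 × 6/55 = $28,356. Book value $97,690.
Year 6: $259,930 × 5/55 = $23,630. Book value $74,060.
Year 7: $259,930 × 4/55 = $18,904. Book value $55,156.
Year 8: $259,930 × 3/55 = $14,178. Book value $40,978.
Year 9: $259,930 × 2/55 = $9,452. Book value $31,526.
Year 10: $259,930 × 1/55 = $4,726. Book value $26,800.

$47,260; $42,534; $37,808; $33,082; $28,356; $23,630; $18,904; $14,178; $9,452; $4,726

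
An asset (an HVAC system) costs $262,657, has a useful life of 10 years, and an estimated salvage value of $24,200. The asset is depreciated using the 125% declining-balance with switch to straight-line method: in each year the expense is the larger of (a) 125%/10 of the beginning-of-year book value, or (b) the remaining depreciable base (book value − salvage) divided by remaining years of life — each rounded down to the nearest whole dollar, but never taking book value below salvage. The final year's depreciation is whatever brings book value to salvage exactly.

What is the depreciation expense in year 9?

$21,628

Depreciable base = $262,657 − $24,200 = $238,457.
Year 1: DB = ⌊$262,657 × 125%/10⌋ = $32,832; SL = ⌊$238,457/10⌋ = $23,845 → take DB $32,832. Book value $229,825.
Year 2: DB = ⌊$229,825 × 125%/10⌋ = $28,728; SL = ⌊$205,625/9⌋ = $22,847 → take DB $28,728. Book value $201,097.
Year 3: DB = ⌊$201,097 × 125%/10⌋ = $25,137; SL = ⌊$176,897/8⌋ = $22,112 → take DB $25,137. Book value $175,960.
Year 4: DB = ⌊$175,960 × 125%/10⌋ = $21,995; SL = ⌊$151,760/7⌋ = $21,680 → take DB $21,995. Book value $153,965.
Year 5: DB = ⌊$153,965 × 125%/10⌋ = $19,245; SL = ⌊$129,765/6⌋ = $21,627 → take SL $21,627. Book value $132,338.
Year 6: DB = ⌊$132,338 × 125%/10⌋ = $16,542; SL = ⌊$108,138/5⌋ = $21,627 → take SL $21,627. Book value $110,711.
Year 7: DB = ⌊$110,711 × 125%/10⌋ = $13,838; SL = ⌊$86,511/4⌋ = $21,627 → take SL $21,627. Book value $89,084.
Year 8: DB = ⌊$89,084 × 125%/10⌋ = $11,135; SL = ⌊$64,884/3⌋ = $21,628 → take SL $21,628. Book value $67,456.
Year 9: DB = ⌊$67,456 × 125%/10⌋ = $8,432; SL = ⌊$43,256/2⌋ = $21,628 → take SL $21,628. Book value $45,828.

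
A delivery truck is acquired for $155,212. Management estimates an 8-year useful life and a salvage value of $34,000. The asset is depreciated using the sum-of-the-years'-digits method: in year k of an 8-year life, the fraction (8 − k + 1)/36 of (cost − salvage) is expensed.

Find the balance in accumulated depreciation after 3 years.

Depreciable base = $155,212 − $34,000 = $121,212.
Sum of the years' digits = 8+7+6+5+4+3+2+1 = 36.
Year 1: $121,212 × 8/36 = $26,936. Book value $128,276.
Year 2: $121,212 × 7/36 = $23,569. Book value $104,707.
Year 3: $121,212 × 6/36 = $20,202. Book value $84,505.
Accumulated through year 3 = $155,212 − $84,505 = $70,707.

$70,707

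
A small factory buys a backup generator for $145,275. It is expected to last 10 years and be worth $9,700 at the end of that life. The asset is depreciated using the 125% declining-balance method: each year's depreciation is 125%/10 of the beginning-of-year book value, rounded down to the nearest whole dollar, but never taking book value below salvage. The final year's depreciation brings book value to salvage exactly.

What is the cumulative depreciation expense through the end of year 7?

$88,224

Depreciable base = $145,275 − $9,700 = $135,575.
Year 1: ⌊$145,275 × 125%/10⌋ = $18,159. Book value $127,116.
Year 2: ⌊$127,116 × 125%/10⌋ = $15,889. Book value $111,227.
Year 3: ⌊$111,227 × 125%/10⌋ = $13,903. Book value $97,324.
Year 4: ⌊$97,324 × 125%/10⌋ = $12,165. Book value $85,159.
Year 5: ⌊$85,159 × 125%/10⌋ = $10,644. Book value $74,515.
Year 6: ⌊$74,515 × 125%/10⌋ = $9,314. Book value $65,201.
Year 7: ⌊$65,201 × 125%/10⌋ = $8,150. Book value $57,051.
Accumulated through year 7 = $145,275 − $57,051 = $88,224.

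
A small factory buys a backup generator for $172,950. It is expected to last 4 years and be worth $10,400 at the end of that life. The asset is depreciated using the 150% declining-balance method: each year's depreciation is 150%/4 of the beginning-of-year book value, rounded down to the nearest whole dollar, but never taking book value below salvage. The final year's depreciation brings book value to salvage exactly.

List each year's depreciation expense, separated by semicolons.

$64,856; $40,535; $25,334; $31,825

Depreciable base = $172,950 − $10,400 = $162,550.
Year 1: ⌊$172,950 × 150%/4⌋ = $64,856. Book value $108,094.
Year 2: ⌊$108,094 × 150%/4⌋ = $40,535. Book value $67,559.
Year 3: ⌊$67,559 × 150%/4⌋ = $25,334. Book value $42,225.
Year 4 (final): $42,225 − $10,400 = $31,825. Book value $10,400.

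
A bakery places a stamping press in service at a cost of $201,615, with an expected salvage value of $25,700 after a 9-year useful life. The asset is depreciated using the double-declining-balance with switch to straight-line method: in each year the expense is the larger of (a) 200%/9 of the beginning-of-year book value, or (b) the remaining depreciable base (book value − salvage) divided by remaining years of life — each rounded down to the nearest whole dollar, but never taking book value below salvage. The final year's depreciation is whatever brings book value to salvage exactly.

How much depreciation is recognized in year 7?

Depreciable base = $201,615 − $25,700 = $175,915.
Year 1: DB = ⌊$201,615 × 200%/9⌋ = $44,803; SL = ⌊$175,915/9⌋ = $19,546 → take DB $44,803. Book value $156,812.
Year 2: DB = ⌊$156,812 × 200%/9⌋ = $34,847; SL = ⌊$131,112/8⌋ = $16,389 → take DB $34,847. Book value $121,965.
Year 3: DB = ⌊$121,965 × 200%/9⌋ = $27,103; SL = ⌊$96,265/7⌋ = $13,752 → take DB $27,103. Book value $94,862.
Year 4: DB = ⌊$94,862 × 200%/9⌋ = $21,080; SL = ⌊$69,162/6⌋ = $11,527 → take DB $21,080. Book value $73,782.
Year 5: DB = ⌊$73,782 × 200%/9⌋ = $16,396; SL = ⌊$48,082/5⌋ = $9,616 → take DB $16,396. Book value $57,386.
Year 6: DB = ⌊$57,386 × 200%/9⌋ = $12,752; SL = ⌊$31,686/4⌋ = $7,921 → take DB $12,752. Book value $44,634.
Year 7: DB = ⌊$44,634 × 200%/9⌋ = $9,918; SL = ⌊$18,934/3⌋ = $6,311 → take DB $9,918. Book value $34,716.

$9,918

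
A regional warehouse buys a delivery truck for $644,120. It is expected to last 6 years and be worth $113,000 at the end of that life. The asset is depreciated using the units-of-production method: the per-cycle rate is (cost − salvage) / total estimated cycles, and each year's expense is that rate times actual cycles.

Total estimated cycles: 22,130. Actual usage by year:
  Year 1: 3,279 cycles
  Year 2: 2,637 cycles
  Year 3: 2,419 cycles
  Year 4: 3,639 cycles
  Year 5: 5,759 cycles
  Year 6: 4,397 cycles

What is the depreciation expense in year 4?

$87,336

Depreciable base = $644,120 − $113,000 = $531,120.
Rate = $531,120 / 22,130 cycles = $24 per cycle.
Year 1: 3,279 × $24 = $78,696. Book value $565,424.
Year 2: 2,637 × $24 = $63,288. Book value $502,136.
Year 3: 2,419 × $24 = $58,056. Book value $444,080.
Year 4: 3,639 × $24 = $87,336. Book value $356,744.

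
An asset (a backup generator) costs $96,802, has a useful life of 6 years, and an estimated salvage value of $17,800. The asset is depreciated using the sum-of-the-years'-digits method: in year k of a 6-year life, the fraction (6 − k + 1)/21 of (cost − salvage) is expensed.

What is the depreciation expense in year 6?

Depreciable base = $96,802 − $17,800 = $79,002.
Sum of the years' digits = 6+5+4+3+2+1 = 21.
Year 1: $79,002 × 6/21 = $22,572. Book value $74,230.
Year 2: $79,002 × 5/21 = $18,810. Book value $55,420.
Year 3: $79,002 × 4/21 = $15,048. Book value $40,372.
Year 4: $79,002 × 3/21 = $11,286. Book value $29,086.
Year 5: $79,002 × 2/21 = $7,524. Book value $21,562.
Year 6: $79,002 × 1/21 = $3,762. Book value $17,800.

$3,762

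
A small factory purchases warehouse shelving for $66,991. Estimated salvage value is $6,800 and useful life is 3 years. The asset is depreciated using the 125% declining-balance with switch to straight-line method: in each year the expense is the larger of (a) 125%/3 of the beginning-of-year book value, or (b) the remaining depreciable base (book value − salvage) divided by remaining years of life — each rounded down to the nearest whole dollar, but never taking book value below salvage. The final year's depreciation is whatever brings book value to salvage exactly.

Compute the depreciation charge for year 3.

Depreciable base = $66,991 − $6,800 = $60,191.
Year 1: DB = ⌊$66,991 × 125%/3⌋ = $27,912; SL = ⌊$60,191/3⌋ = $20,063 → take DB $27,912. Book value $39,079.
Year 2: DB = ⌊$39,079 × 125%/3⌋ = $16,282; SL = ⌊$32,279/2⌋ = $16,139 → take DB $16,282. Book value $22,797.
Year 3 (final): $22,797 − $6,800 = $15,997. Book value $6,800.

$15,997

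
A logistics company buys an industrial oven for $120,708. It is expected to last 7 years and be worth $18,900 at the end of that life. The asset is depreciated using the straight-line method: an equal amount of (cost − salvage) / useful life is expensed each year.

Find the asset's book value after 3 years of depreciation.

Depreciable base = $120,708 − $18,900 = $101,808.
Annual expense = $101,808 / 7 = $14,544.
End of year 1: book value $106,164.
End of year 2: book value $91,620.
End of year 3: book value $77,076.

$77,076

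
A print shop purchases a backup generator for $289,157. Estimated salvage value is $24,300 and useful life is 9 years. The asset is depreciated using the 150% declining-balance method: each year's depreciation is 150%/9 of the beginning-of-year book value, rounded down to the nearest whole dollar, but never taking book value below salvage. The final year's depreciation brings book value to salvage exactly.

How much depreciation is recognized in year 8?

Depreciable base = $289,157 − $24,300 = $264,857.
Year 1: ⌊$289,157 × 150%/9⌋ = $48,192. Book value $240,965.
Year 2: ⌊$240,965 × 150%/9⌋ = $40,160. Book value $200,805.
Year 3: ⌊$200,805 × 150%/9⌋ = $33,467. Book value $167,338.
Year 4: ⌊$167,338 × 150%/9⌋ = $27,889. Book value $139,449.
Year 5: ⌊$139,449 × 150%/9⌋ = $23,241. Book value $116,208.
Year 6: ⌊$116,208 × 150%/9⌋ = $19,368. Book value $96,840.
Year 7: ⌊$96,840 × 150%/9⌋ = $16,140. Book value $80,700.
Year 8: ⌊$80,700 × 150%/9⌋ = $13,450. Book value $67,250.

$13,450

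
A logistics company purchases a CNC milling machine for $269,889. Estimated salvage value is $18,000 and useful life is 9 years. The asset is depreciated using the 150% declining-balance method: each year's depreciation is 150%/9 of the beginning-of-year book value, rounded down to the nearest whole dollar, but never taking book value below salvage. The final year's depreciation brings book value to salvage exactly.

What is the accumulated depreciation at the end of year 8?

Depreciable base = $269,889 − $18,000 = $251,889.
Year 1: ⌊$269,889 × 150%/9⌋ = $44,981. Book value $224,908.
Year 2: ⌊$224,908 × 150%/9⌋ = $37,484. Book value $187,424.
Year 3: ⌊$187,424 × 150%/9⌋ = $31,237. Book value $156,187.
Year 4: ⌊$156,187 × 150%/9⌋ = $26,031. Book value $130,156.
Year 5: ⌊$130,156 × 150%/9⌋ = $21,692. Book value $108,464.
Year 6: ⌊$108,464 × 150%/9⌋ = $18,077. Book value $90,387.
Year 7: ⌊$90,387 × 150%/9⌋ = $15,064. Book value $75,323.
Year 8: ⌊$75,323 × 150%/9⌋ = $12,553. Book value $62,770.
Accumulated through year 8 = $269,889 − $62,770 = $207,119.

$207,119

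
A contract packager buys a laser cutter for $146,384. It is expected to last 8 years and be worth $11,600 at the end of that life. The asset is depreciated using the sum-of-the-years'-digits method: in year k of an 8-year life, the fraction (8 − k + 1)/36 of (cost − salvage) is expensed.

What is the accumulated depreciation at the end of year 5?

Depreciable base = $146,384 − $11,600 = $134,784.
Sum of the years' digits = 8+7+6+5+4+3+2+1 = 36.
Year 1: $134,784 × 8/36 = $29,952. Book value $116,432.
Year 2: $134,784 × 7/36 = $26,208. Book value $90,224.
Year 3: $134,784 × 6/36 = $22,464. Book value $67,760.
Year 4: $134,784 × 5/36 = $18,720. Book value $49,040.
Year 5: $134,784 × 4/36 = $14,976. Book value $34,064.
Accumulated through year 5 = $146,384 − $34,064 = $112,320.

$112,320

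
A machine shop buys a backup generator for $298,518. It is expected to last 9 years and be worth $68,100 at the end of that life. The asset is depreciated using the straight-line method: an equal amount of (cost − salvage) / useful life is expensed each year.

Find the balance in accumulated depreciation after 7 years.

$179,214

Depreciable base = $298,518 − $68,100 = $230,418.
Annual expense = $230,418 / 9 = $25,602.
End of year 1: book value $272,916.
End of year 2: book value $247,314.
End of year 3: book value $221,712.
End of year 4: book value $196,110.
End of year 5: book value $170,508.
End of year 6: book value $144,906.
End of year 7: book value $119,304.
Accumulated through year 7 = $298,518 − $119,304 = $179,214.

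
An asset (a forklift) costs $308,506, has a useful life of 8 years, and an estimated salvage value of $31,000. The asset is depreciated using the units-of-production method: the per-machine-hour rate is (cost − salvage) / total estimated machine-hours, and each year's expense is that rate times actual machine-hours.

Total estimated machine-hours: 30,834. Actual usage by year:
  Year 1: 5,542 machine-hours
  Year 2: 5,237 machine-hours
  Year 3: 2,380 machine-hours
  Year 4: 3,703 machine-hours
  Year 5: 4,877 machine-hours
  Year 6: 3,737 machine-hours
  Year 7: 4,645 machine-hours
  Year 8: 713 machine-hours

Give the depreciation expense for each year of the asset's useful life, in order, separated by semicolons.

$49,878; $47,133; $21,420; $33,327; $43,893; $33,633; $41,805; $6,417

Depreciable base = $308,506 − $31,000 = $277,506.
Rate = $277,506 / 30,834 machine-hours = $9 per machine-hour.
Year 1: 5,542 × $9 = $49,878. Book value $258,628.
Year 2: 5,237 × $9 = $47,133. Book value $211,495.
Year 3: 2,380 × $9 = $21,420. Book value $190,075.
Year 4: 3,703 × $9 = $33,327. Book value $156,748.
Year 5: 4,877 × $9 = $43,893. Book value $112,855.
Year 6: 3,737 × $9 = $33,633. Book value $79,222.
Year 7: 4,645 × $9 = $41,805. Book value $37,417.
Year 8: 713 × $9 = $6,417. Book value $31,000.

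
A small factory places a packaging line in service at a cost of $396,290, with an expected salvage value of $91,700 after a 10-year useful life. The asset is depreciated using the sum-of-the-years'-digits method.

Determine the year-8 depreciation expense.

Depreciable base = $396,290 − $91,700 = $304,590.
Sum of the years' digits = 10+9+8+7+6+5+4+3+2+1 = 55.
Year 1: $304,590 × 10/55 = $55,380. Book value $340,910.
Year 2: $304,590 × 9/55 = $49,842. Book value $291,068.
Year 3: $304,590 × 8/55 = $44,304. Book value $246,764.
Year 4: $304,590 × 7/55 = $38,766. Book value $207,998.
Year 5: $304,590 × 6/55 = $33,228. Book value $174,770.
Year 6: $304,590 × 5/55 = $27,690. Book value $147,080.
Year 7: $304,590 × 4/55 = $22,152. Book value $124,928.
Year 8: $304,590 × 3/55 = $16,614. Book value $108,314.

$16,614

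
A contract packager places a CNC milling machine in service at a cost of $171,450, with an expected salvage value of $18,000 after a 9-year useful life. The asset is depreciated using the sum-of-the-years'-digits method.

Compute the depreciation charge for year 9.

$3,410

Depreciable base = $171,450 − $18,000 = $153,450.
Sum of the years' digits = 9+8+7+6+5+4+3+2+1 = 45.
Year 1: $153,450 × 9/45 = $30,690. Book value $140,760.
Year 2: $153,450 × 8/45 = $27,280. Book value $113,480.
Year 3: $153,450 × 7/45 = $23,870. Book value $89,610.
Year 4: $153,450 × 6/45 = $20,460. Book value $69,150.
Year 5: $153,450 × 5/45 = $17,050. Book value $52,100.
Year 6: $153,450 × 4/45 = $13,640. Book value $38,460.
Year 7: $153,450 × 3/45 = $10,230. Book value $28,230.
Year 8: $153,450 × 2/45 = $6,820. Book value $21,410.
Year 9: $153,450 × 1/45 = $3,410. Book value $18,000.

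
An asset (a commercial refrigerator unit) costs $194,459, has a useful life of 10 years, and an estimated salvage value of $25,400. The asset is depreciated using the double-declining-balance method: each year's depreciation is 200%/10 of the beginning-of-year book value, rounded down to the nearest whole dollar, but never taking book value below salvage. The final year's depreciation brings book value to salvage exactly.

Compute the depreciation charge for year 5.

Depreciable base = $194,459 − $25,400 = $169,059.
Year 1: ⌊$194,459 × 200%/10⌋ = $38,891. Book value $155,568.
Year 2: ⌊$155,568 × 200%/10⌋ = $31,113. Book value $124,455.
Year 3: ⌊$124,455 × 200%/10⌋ = $24,891. Book value $99,564.
Year 4: ⌊$99,564 × 200%/10⌋ = $19,912. Book value $79,652.
Year 5: ⌊$79,652 × 200%/10⌋ = $15,930. Book value $63,722.

$15,930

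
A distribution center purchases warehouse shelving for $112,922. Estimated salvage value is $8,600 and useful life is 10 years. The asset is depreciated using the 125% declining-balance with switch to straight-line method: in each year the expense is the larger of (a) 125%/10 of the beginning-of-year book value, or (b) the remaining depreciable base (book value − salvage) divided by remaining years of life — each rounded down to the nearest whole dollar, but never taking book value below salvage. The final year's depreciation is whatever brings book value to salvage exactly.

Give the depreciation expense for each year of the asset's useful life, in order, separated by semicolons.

$14,115; $12,350; $10,807; $9,578; $9,578; $9,578; $9,579; $9,579; $9,579; $9,579

Depreciable base = $112,922 − $8,600 = $104,322.
Year 1: DB = ⌊$112,922 × 125%/10⌋ = $14,115; SL = ⌊$104,322/10⌋ = $10,432 → take DB $14,115. Book value $98,807.
Year 2: DB = ⌊$98,807 × 125%/10⌋ = $12,350; SL = ⌊$90,207/9⌋ = $10,023 → take DB $12,350. Book value $86,457.
Year 3: DB = ⌊$86,457 × 125%/10⌋ = $10,807; SL = ⌊$77,857/8⌋ = $9,732 → take DB $10,807. Book value $75,650.
Year 4: DB = ⌊$75,650 × 125%/10⌋ = $9,456; SL = ⌊$67,050/7⌋ = $9,578 → take SL $9,578. Book value $66,072.
Year 5: DB = ⌊$66,072 × 125%/10⌋ = $8,259; SL = ⌊$57,472/6⌋ = $9,578 → take SL $9,578. Book value $56,494.
Year 6: DB = ⌊$56,494 × 125%/10⌋ = $7,061; SL = ⌊$47,894/5⌋ = $9,578 → take SL $9,578. Book value $46,916.
Year 7: DB = ⌊$46,916 × 125%/10⌋ = $5,864; SL = ⌊$38,316/4⌋ = $9,579 → take SL $9,579. Book value $37,337.
Year 8: DB = ⌊$37,337 × 125%/10⌋ = $4,667; SL = ⌊$28,737/3⌋ = $9,579 → take SL $9,579. Book value $27,758.
Year 9: DB = ⌊$27,758 × 125%/10⌋ = $3,469; SL = ⌊$19,158/2⌋ = $9,579 → take SL $9,579. Book value $18,179.
Year 10 (final): $18,179 − $8,600 = $9,579. Book value $8,600.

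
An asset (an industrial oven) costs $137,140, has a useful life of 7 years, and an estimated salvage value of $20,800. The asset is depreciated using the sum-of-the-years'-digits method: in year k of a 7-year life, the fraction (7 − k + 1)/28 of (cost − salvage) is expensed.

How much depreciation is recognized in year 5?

$12,465

Depreciable base = $137,140 − $20,800 = $116,340.
Sum of the years' digits = 7+6+5+4+3+2+1 = 28.
Year 1: $116,340 × 7/28 = $29,085. Book value $108,055.
Year 2: $116,340 × 6/28 = $24,930. Book value $83,125.
Year 3: $116,340 × 5/28 = $20,775. Book value $62,350.
Year 4: $116,340 × 4/28 = $16,620. Book value $45,730.
Year 5: $116,340 × 3/28 = $12,465. Book value $33,265.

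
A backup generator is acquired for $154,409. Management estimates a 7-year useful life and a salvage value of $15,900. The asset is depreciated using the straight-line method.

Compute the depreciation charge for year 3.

Depreciable base = $154,409 − $15,900 = $138,509.
Annual expense = $138,509 / 7 = $19,787.

$19,787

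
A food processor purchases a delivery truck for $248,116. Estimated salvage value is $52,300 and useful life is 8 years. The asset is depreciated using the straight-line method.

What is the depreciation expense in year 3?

$24,477

Depreciable base = $248,116 − $52,300 = $195,816.
Annual expense = $195,816 / 8 = $24,477.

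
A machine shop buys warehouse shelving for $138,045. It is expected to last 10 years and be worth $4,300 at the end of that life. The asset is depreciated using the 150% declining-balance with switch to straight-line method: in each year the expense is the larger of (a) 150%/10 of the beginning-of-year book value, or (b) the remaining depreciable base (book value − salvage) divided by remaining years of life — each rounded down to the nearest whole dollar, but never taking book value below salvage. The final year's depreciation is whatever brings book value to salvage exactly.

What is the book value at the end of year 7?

$38,182

Depreciable base = $138,045 − $4,300 = $133,745.
Year 1: DB = ⌊$138,045 × 150%/10⌋ = $20,706; SL = ⌊$133,745/10⌋ = $13,374 → take DB $20,706. Book value $117,339.
Year 2: DB = ⌊$117,339 × 150%/10⌋ = $17,600; SL = ⌊$113,039/9⌋ = $12,559 → take DB $17,600. Book value $99,739.
Year 3: DB = ⌊$99,739 × 150%/10⌋ = $14,960; SL = ⌊$95,439/8⌋ = $11,929 → take DB $14,960. Book value $84,779.
Year 4: DB = ⌊$84,779 × 150%/10⌋ = $12,716; SL = ⌊$80,479/7⌋ = $11,497 → take DB $12,716. Book value $72,063.
Year 5: DB = ⌊$72,063 × 150%/10⌋ = $10,809; SL = ⌊$67,763/6⌋ = $11,293 → take SL $11,293. Book value $60,770.
Year 6: DB = ⌊$60,770 × 150%/10⌋ = $9,115; SL = ⌊$56,470/5⌋ = $11,294 → take SL $11,294. Book value $49,476.
Year 7: DB = ⌊$49,476 × 150%/10⌋ = $7,421; SL = ⌊$45,176/4⌋ = $11,294 → take SL $11,294. Book value $38,182.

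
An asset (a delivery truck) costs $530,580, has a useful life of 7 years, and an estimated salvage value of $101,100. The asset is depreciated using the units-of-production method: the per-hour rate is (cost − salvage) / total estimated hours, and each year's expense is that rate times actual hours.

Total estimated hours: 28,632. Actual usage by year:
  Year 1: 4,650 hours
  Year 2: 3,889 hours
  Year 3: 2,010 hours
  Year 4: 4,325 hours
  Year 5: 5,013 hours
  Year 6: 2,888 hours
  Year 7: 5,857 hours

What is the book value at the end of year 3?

$372,345

Depreciable base = $530,580 − $101,100 = $429,480.
Rate = $429,480 / 28,632 hours = $15 per hour.
Year 1: 4,650 × $15 = $69,750. Book value $460,830.
Year 2: 3,889 × $15 = $58,335. Book value $402,495.
Year 3: 2,010 × $15 = $30,150. Book value $372,345.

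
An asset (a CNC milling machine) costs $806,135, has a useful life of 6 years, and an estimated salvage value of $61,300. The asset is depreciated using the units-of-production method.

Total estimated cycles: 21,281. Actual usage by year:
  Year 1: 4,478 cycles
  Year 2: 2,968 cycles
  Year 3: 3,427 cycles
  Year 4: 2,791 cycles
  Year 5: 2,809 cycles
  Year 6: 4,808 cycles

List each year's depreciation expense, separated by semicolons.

Depreciable base = $806,135 − $61,300 = $744,835.
Rate = $744,835 / 21,281 cycles = $35 per cycle.
Year 1: 4,478 × $35 = $156,730. Book value $649,405.
Year 2: 2,968 × $35 = $103,880. Book value $545,525.
Year 3: 3,427 × $35 = $119,945. Book value $425,580.
Year 4: 2,791 × $35 = $97,685. Book value $327,895.
Year 5: 2,809 × $35 = $98,315. Book value $229,580.
Year 6: 4,808 × $35 = $168,280. Book value $61,300.

$156,730; $103,880; $119,945; $97,685; $98,315; $168,280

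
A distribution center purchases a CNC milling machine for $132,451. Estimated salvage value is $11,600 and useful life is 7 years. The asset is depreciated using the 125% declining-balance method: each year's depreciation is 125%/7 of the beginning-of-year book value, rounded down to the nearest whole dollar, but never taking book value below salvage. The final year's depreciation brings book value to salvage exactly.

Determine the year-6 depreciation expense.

Depreciable base = $132,451 − $11,600 = $120,851.
Year 1: ⌊$132,451 × 125%/7⌋ = $23,651. Book value $108,800.
Year 2: ⌊$108,800 × 125%/7⌋ = $19,428. Book value $89,372.
Year 3: ⌊$89,372 × 125%/7⌋ = $15,959. Book value $73,413.
Year 4: ⌊$73,413 × 125%/7⌋ = $13,109. Book value $60,304.
Year 5: ⌊$60,304 × 125%/7⌋ = $10,768. Book value $49,536.
Year 6: ⌊$49,536 × 125%/7⌋ = $8,845. Book value $40,691.

$8,845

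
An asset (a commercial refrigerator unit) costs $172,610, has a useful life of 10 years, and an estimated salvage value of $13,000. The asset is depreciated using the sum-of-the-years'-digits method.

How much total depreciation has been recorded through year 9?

$156,708

Depreciable base = $172,610 − $13,000 = $159,610.
Sum of the years' digits = 10+9+8+7+6+5+4+3+2+1 = 55.
Year 1: $159,610 × 10/55 = $29,020. Book value $143,590.
Year 2: $159,610 × 9/55 = $26,118. Book value $117,472.
Year 3: $159,610 × 8/55 = $23,216. Book value $94,256.
Year 4: $159,610 × 7/55 = $20,314. Book value $73,942.
Year 5: $159,610 × 6/55 = $17,412. Book value $56,530.
Year 6: $159,610 × 5/55 = $14,510. Book value $42,020.
Year 7: $159,610 × 4/55 = $11,608. Book value $30,412.
Year 8: $159,610 × 3/55 = $8,706. Book value $21,706.
Year 9: $159,610 × 2/55 = $5,804. Book value $15,902.
Accumulated through year 9 = $172,610 − $15,902 = $156,708.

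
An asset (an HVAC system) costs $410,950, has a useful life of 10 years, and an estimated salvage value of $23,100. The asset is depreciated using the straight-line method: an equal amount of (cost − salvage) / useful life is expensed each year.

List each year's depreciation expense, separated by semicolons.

$38,785; $38,785; $38,785; $38,785; $38,785; $38,785; $38,785; $38,785; $38,785; $38,785

Depreciable base = $410,950 − $23,100 = $387,850.
Annual expense = $387,850 / 10 = $38,785.
End of year 1: book value $372,165.
End of year 2: book value $333,380.
End of year 3: book value $294,595.
End of year 4: book value $255,810.
End of year 5: book value $217,025.
End of year 6: book value $178,240.
End of year 7: book value $139,455.
End of year 8: book value $100,670.
End of year 9: book value $61,885.
End of year 10: book value $23,100.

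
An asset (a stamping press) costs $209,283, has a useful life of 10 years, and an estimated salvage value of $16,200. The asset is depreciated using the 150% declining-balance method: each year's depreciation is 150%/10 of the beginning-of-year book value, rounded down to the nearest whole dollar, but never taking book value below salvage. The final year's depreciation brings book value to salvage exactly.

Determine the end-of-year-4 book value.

$109,248

Depreciable base = $209,283 − $16,200 = $193,083.
Year 1: ⌊$209,283 × 150%/10⌋ = $31,392. Book value $177,891.
Year 2: ⌊$177,891 × 150%/10⌋ = $26,683. Book value $151,208.
Year 3: ⌊$151,208 × 150%/10⌋ = $22,681. Book value $128,527.
Year 4: ⌊$128,527 × 150%/10⌋ = $19,279. Book value $109,248.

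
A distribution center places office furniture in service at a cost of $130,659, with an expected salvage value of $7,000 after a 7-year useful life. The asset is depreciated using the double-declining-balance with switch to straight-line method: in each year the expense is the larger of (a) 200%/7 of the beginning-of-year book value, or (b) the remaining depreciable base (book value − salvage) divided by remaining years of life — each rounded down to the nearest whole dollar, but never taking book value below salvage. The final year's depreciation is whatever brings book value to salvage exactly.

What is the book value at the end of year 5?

$24,295

Depreciable base = $130,659 − $7,000 = $123,659.
Year 1: DB = ⌊$130,659 × 200%/7⌋ = $37,331; SL = ⌊$123,659/7⌋ = $17,665 → take DB $37,331. Book value $93,328.
Year 2: DB = ⌊$93,328 × 200%/7⌋ = $26,665; SL = ⌊$86,328/6⌋ = $14,388 → take DB $26,665. Book value $66,663.
Year 3: DB = ⌊$66,663 × 200%/7⌋ = $19,046; SL = ⌊$59,663/5⌋ = $11,932 → take DB $19,046. Book value $47,617.
Year 4: DB = ⌊$47,617 × 200%/7⌋ = $13,604; SL = ⌊$40,617/4⌋ = $10,154 → take DB $13,604. Book value $34,013.
Year 5: DB = ⌊$34,013 × 200%/7⌋ = $9,718; SL = ⌊$27,013/3⌋ = $9,004 → take DB $9,718. Book value $24,295.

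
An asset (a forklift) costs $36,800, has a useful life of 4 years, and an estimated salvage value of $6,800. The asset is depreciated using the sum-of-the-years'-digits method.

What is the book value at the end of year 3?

Depreciable base = $36,800 − $6,800 = $30,000.
Sum of the years' digits = 4+3+2+1 = 10.
Year 1: $30,000 × 4/10 = $12,000. Book value $24,800.
Year 2: $30,000 × 3/10 = $9,000. Book value $15,800.
Year 3: $30,000 × 2/10 = $6,000. Book value $9,800.

$9,800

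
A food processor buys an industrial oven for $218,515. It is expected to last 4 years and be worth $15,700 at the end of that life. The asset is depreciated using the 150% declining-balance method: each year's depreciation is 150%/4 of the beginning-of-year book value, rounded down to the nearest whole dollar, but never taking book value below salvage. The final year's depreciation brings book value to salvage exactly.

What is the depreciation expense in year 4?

$37,649

Depreciable base = $218,515 − $15,700 = $202,815.
Year 1: ⌊$218,515 × 150%/4⌋ = $81,943. Book value $136,572.
Year 2: ⌊$136,572 × 150%/4⌋ = $51,214. Book value $85,358.
Year 3: ⌊$85,358 × 150%/4⌋ = $32,009. Book value $53,349.
Year 4 (final): $53,349 − $15,700 = $37,649. Book value $15,700.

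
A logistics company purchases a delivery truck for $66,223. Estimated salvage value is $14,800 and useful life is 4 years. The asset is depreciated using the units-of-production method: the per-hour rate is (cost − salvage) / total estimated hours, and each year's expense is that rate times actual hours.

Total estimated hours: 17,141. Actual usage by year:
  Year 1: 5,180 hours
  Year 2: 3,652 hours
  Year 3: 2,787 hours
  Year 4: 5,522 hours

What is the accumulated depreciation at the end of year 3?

$34,857

Depreciable base = $66,223 − $14,800 = $51,423.
Rate = $51,423 / 17,141 hours = $3 per hour.
Year 1: 5,180 × $3 = $15,540. Book value $50,683.
Year 2: 3,652 × $3 = $10,956. Book value $39,727.
Year 3: 2,787 × $3 = $8,361. Book value $31,366.
Accumulated through year 3 = $66,223 − $31,366 = $34,857.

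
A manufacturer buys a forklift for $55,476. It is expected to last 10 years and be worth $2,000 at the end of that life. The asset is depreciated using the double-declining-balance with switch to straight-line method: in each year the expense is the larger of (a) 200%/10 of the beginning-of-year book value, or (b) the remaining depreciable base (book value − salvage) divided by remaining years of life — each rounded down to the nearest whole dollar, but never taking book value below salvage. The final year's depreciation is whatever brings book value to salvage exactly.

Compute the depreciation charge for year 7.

Depreciable base = $55,476 − $2,000 = $53,476.
Year 1: DB = ⌊$55,476 × 200%/10⌋ = $11,095; SL = ⌊$53,476/10⌋ = $5,347 → take DB $11,095. Book value $44,381.
Year 2: DB = ⌊$44,381 × 200%/10⌋ = $8,876; SL = ⌊$42,381/9⌋ = $4,709 → take DB $8,876. Book value $35,505.
Year 3: DB = ⌊$35,505 × 200%/10⌋ = $7,101; SL = ⌊$33,505/8⌋ = $4,188 → take DB $7,101. Book value $28,404.
Year 4: DB = ⌊$28,404 × 200%/10⌋ = $5,680; SL = ⌊$26,404/7⌋ = $3,772 → take DB $5,680. Book value $22,724.
Year 5: DB = ⌊$22,724 × 200%/10⌋ = $4,544; SL = ⌊$20,724/6⌋ = $3,454 → take DB $4,544. Book value $18,180.
Year 6: DB = ⌊$18,180 × 200%/10⌋ = $3,636; SL = ⌊$16,180/5⌋ = $3,236 → take DB $3,636. Book value $14,544.
Year 7: DB = ⌊$14,544 × 200%/10⌋ = $2,908; SL = ⌊$12,544/4⌋ = $3,136 → take SL $3,136. Book value $11,408.

$3,136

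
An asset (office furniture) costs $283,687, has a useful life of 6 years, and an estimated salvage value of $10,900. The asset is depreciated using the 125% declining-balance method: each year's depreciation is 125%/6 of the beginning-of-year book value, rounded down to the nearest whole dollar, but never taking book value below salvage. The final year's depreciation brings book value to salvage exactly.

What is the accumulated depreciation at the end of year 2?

Depreciable base = $283,687 − $10,900 = $272,787.
Year 1: ⌊$283,687 × 125%/6⌋ = $59,101. Book value $224,586.
Year 2: ⌊$224,586 × 125%/6⌋ = $46,788. Book value $177,798.
Accumulated through year 2 = $283,687 − $177,798 = $105,889.

$105,889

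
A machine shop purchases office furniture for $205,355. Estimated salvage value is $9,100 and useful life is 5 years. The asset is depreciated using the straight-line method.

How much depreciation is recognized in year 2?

$39,251

Depreciable base = $205,355 − $9,100 = $196,255.
Annual expense = $196,255 / 5 = $39,251.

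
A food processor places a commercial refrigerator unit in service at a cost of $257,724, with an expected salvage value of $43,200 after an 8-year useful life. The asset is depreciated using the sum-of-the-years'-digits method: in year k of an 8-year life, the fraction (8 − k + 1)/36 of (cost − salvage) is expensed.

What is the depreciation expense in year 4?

$29,795

Depreciable base = $257,724 − $43,200 = $214,524.
Sum of the years' digits = 8+7+6+5+4+3+2+1 = 36.
Year 1: $214,524 × 8/36 = $47,672. Book value $210,052.
Year 2: $214,524 × 7/36 = $41,713. Book value $168,339.
Year 3: $214,524 × 6/36 = $35,754. Book value $132,585.
Year 4: $214,524 × 5/36 = $29,795. Book value $102,790.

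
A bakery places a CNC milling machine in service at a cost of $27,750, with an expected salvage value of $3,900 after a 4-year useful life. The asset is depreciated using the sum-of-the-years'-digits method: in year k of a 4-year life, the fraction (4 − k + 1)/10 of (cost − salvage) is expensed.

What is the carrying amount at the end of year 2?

$11,055

Depreciable base = $27,750 − $3,900 = $23,850.
Sum of the years' digits = 4+3+2+1 = 10.
Year 1: $23,850 × 4/10 = $9,540. Book value $18,210.
Year 2: $23,850 × 3/10 = $7,155. Book value $11,055.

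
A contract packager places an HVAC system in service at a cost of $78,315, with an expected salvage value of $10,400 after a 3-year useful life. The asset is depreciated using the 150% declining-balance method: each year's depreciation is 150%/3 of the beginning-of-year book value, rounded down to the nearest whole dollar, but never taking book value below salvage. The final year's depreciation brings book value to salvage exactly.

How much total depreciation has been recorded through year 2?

Depreciable base = $78,315 − $10,400 = $67,915.
Year 1: ⌊$78,315 × 150%/3⌋ = $39,157. Book value $39,158.
Year 2: ⌊$39,158 × 150%/3⌋ = $19,579. Book value $19,579.
Accumulated through year 2 = $78,315 − $19,579 = $58,736.

$58,736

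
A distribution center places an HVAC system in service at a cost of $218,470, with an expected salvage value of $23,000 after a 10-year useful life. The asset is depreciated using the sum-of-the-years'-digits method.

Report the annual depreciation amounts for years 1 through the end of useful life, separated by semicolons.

$35,540; $31,986; $28,432; $24,878; $21,324; $17,770; $14,216; $10,662; $7,108; $3,554

Depreciable base = $218,470 − $23,000 = $195,470.
Sum of the years' digits = 10+9+8+7+6+5+4+3+2+1 = 55.
Year 1: $195,470 × 10/55 = $35,540. Book value $182,930.
Year 2: $195,470 × 9/55 = $31,986. Book value $150,944.
Year 3: $195,470 × 8/55 = $28,432. Book value $122,512.
Year 4: $195,470 × 7/55 = $24,878. Book value $97,634.
Year 5: $195,470 × 6/55 = $21,324. Book value $76,310.
Year 6: $195,470 × 5/55 = $17,770. Book value $58,540.
Year 7: $195,470 × 4/55 = $14,216. Book value $44,324.
Year 8: $195,470 × 3/55 = $10,662. Book value $33,662.
Year 9: $195,470 × 2/55 = $7,108. Book value $26,554.
Year 10: $195,470 × 1/55 = $3,554. Book value $23,000.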